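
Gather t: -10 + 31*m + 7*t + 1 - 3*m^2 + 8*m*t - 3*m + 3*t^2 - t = -3*m^2 + 28*m + 3*t^2 + t*(8*m + 6) - 9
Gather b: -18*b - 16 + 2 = -18*b - 14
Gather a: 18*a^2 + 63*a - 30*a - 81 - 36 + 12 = 18*a^2 + 33*a - 105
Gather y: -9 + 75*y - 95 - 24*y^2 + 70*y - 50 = -24*y^2 + 145*y - 154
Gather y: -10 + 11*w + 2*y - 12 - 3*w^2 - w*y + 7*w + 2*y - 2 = -3*w^2 + 18*w + y*(4 - w) - 24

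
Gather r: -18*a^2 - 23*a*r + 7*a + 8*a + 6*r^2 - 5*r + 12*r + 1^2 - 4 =-18*a^2 + 15*a + 6*r^2 + r*(7 - 23*a) - 3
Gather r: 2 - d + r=-d + r + 2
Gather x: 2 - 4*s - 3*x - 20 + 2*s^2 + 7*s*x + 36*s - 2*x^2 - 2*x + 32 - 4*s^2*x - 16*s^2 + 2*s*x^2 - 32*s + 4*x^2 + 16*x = -14*s^2 + x^2*(2*s + 2) + x*(-4*s^2 + 7*s + 11) + 14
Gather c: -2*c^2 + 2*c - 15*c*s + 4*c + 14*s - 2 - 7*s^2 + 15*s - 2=-2*c^2 + c*(6 - 15*s) - 7*s^2 + 29*s - 4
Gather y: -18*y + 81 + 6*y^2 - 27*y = 6*y^2 - 45*y + 81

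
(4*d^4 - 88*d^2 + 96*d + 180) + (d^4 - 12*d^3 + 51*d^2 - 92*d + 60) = 5*d^4 - 12*d^3 - 37*d^2 + 4*d + 240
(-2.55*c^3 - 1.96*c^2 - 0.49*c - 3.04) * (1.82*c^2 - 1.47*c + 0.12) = -4.641*c^5 + 0.181299999999999*c^4 + 1.6834*c^3 - 5.0477*c^2 + 4.41*c - 0.3648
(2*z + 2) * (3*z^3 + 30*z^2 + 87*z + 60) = 6*z^4 + 66*z^3 + 234*z^2 + 294*z + 120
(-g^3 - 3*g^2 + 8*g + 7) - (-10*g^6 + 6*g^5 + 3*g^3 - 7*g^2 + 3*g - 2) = 10*g^6 - 6*g^5 - 4*g^3 + 4*g^2 + 5*g + 9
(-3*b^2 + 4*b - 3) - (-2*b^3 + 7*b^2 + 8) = 2*b^3 - 10*b^2 + 4*b - 11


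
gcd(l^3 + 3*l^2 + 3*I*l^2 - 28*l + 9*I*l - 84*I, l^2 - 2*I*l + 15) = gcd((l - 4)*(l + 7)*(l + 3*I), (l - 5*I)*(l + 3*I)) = l + 3*I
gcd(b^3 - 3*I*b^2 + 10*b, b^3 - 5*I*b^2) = b^2 - 5*I*b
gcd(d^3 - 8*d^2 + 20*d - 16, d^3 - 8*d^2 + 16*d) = d - 4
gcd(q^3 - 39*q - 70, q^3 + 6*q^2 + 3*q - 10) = q^2 + 7*q + 10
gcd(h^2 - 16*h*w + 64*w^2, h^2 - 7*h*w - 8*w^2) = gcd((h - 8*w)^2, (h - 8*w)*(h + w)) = -h + 8*w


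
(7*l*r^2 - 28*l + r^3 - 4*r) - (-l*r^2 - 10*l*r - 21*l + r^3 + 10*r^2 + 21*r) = 8*l*r^2 + 10*l*r - 7*l - 10*r^2 - 25*r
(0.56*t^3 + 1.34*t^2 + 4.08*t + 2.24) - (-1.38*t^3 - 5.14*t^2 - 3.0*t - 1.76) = 1.94*t^3 + 6.48*t^2 + 7.08*t + 4.0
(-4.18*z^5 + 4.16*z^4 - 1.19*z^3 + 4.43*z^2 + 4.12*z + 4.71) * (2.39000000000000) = -9.9902*z^5 + 9.9424*z^4 - 2.8441*z^3 + 10.5877*z^2 + 9.8468*z + 11.2569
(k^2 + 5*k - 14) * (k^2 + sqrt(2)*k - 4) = k^4 + sqrt(2)*k^3 + 5*k^3 - 18*k^2 + 5*sqrt(2)*k^2 - 20*k - 14*sqrt(2)*k + 56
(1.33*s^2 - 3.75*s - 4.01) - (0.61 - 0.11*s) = 1.33*s^2 - 3.64*s - 4.62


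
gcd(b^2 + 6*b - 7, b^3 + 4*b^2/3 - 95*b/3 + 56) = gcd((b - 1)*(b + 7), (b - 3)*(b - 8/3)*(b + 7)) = b + 7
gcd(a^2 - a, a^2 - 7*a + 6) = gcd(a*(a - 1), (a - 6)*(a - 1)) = a - 1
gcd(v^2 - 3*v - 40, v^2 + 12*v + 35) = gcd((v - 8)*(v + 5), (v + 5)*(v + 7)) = v + 5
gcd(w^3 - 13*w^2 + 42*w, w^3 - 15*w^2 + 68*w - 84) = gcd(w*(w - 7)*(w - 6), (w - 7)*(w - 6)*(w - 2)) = w^2 - 13*w + 42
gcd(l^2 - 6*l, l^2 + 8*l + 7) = 1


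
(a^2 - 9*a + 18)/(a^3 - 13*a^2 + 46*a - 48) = (a - 6)/(a^2 - 10*a + 16)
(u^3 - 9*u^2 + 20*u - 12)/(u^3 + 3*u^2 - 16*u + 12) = (u - 6)/(u + 6)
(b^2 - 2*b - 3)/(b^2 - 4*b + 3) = (b + 1)/(b - 1)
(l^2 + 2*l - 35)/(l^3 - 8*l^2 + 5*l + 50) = (l + 7)/(l^2 - 3*l - 10)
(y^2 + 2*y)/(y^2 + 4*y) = (y + 2)/(y + 4)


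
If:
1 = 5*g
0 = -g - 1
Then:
No Solution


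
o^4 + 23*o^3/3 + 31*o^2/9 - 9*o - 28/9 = (o - 1)*(o + 1/3)*(o + 4/3)*(o + 7)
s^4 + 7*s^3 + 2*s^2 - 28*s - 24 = (s - 2)*(s + 1)*(s + 2)*(s + 6)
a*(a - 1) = a^2 - a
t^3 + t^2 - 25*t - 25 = (t - 5)*(t + 1)*(t + 5)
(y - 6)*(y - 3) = y^2 - 9*y + 18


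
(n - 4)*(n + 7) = n^2 + 3*n - 28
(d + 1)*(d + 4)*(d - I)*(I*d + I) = I*d^4 + d^3 + 6*I*d^3 + 6*d^2 + 9*I*d^2 + 9*d + 4*I*d + 4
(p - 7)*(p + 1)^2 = p^3 - 5*p^2 - 13*p - 7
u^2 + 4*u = u*(u + 4)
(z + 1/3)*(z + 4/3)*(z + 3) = z^3 + 14*z^2/3 + 49*z/9 + 4/3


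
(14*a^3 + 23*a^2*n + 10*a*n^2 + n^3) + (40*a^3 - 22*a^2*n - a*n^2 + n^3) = 54*a^3 + a^2*n + 9*a*n^2 + 2*n^3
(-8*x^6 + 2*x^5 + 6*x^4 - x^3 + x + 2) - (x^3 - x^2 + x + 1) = -8*x^6 + 2*x^5 + 6*x^4 - 2*x^3 + x^2 + 1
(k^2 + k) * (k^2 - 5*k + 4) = k^4 - 4*k^3 - k^2 + 4*k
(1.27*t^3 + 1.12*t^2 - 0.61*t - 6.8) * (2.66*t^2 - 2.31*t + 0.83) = 3.3782*t^5 + 0.0455000000000005*t^4 - 3.1557*t^3 - 15.7493*t^2 + 15.2017*t - 5.644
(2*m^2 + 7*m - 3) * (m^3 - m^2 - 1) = 2*m^5 + 5*m^4 - 10*m^3 + m^2 - 7*m + 3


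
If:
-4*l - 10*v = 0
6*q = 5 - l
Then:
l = -5*v/2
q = 5*v/12 + 5/6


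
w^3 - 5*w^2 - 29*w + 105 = (w - 7)*(w - 3)*(w + 5)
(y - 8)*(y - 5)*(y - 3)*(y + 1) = y^4 - 15*y^3 + 63*y^2 - 41*y - 120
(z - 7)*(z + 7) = z^2 - 49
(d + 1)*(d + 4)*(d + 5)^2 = d^4 + 15*d^3 + 79*d^2 + 165*d + 100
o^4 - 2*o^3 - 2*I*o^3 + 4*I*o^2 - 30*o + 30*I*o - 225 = (o - 5)*(o + 3)*(o - 5*I)*(o + 3*I)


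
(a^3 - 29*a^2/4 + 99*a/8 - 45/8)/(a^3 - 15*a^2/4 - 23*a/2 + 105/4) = (8*a^2 - 18*a + 9)/(2*(4*a^2 + 5*a - 21))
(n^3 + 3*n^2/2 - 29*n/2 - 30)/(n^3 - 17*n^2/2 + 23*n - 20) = (2*n^2 + 11*n + 15)/(2*n^2 - 9*n + 10)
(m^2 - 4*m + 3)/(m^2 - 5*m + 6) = (m - 1)/(m - 2)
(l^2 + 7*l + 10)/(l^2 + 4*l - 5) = (l + 2)/(l - 1)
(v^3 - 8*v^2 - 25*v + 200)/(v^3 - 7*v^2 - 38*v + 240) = (v + 5)/(v + 6)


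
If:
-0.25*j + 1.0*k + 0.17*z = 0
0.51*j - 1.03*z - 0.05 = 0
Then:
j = 2.01960784313725*z + 0.0980392156862745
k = 0.334901960784314*z + 0.0245098039215686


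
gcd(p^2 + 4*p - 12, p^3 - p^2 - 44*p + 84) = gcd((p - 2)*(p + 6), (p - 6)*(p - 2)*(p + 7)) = p - 2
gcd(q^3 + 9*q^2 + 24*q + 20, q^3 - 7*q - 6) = q + 2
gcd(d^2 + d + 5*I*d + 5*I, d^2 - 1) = d + 1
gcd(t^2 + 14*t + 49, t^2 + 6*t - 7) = t + 7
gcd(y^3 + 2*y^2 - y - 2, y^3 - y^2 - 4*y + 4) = y^2 + y - 2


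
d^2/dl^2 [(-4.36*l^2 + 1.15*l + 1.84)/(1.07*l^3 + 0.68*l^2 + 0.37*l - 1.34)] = (-9.98352800000001*l^6 + 7.89981*l^5 + 40.656576*l^4 - 63.751706*l^3 + 5.42508*l^2 + 24.894096*l - 10.660284)/(1.225043*l^9 + 2.335596*l^8 + 2.755143*l^7 - 2.672794*l^6 - 4.897191*l^5 - 4.762608*l^4 + 3.791665*l^3 + 3.112686*l^2 + 1.993116*l - 2.406104)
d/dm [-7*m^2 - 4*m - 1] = -14*m - 4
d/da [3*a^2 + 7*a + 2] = 6*a + 7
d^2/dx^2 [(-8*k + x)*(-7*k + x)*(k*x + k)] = 2*k*(-15*k + 3*x + 1)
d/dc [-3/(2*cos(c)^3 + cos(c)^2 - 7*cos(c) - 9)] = 12*(-6*cos(c)^2 - 2*cos(c) + 7)*sin(c)/(-11*cos(c) + cos(2*c) + cos(3*c) - 17)^2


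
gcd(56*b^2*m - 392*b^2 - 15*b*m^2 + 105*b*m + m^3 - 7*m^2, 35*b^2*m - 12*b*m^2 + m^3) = 7*b - m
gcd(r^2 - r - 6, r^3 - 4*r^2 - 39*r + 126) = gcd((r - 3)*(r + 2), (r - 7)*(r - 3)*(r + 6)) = r - 3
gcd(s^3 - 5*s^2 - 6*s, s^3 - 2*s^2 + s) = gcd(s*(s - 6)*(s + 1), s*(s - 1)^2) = s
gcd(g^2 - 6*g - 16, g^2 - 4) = g + 2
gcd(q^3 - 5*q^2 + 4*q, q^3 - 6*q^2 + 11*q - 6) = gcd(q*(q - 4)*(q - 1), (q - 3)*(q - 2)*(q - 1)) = q - 1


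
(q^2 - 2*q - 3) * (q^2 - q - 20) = q^4 - 3*q^3 - 21*q^2 + 43*q + 60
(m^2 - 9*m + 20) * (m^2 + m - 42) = m^4 - 8*m^3 - 31*m^2 + 398*m - 840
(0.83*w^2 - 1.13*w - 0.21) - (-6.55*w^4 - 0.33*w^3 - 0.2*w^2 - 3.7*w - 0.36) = 6.55*w^4 + 0.33*w^3 + 1.03*w^2 + 2.57*w + 0.15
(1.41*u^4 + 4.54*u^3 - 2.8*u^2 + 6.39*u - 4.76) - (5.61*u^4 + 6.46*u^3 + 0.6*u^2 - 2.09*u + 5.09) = -4.2*u^4 - 1.92*u^3 - 3.4*u^2 + 8.48*u - 9.85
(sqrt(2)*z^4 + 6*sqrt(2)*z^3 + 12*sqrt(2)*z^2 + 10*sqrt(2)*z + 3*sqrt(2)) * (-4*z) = -4*sqrt(2)*z^5 - 24*sqrt(2)*z^4 - 48*sqrt(2)*z^3 - 40*sqrt(2)*z^2 - 12*sqrt(2)*z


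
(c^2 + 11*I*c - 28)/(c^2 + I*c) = (c^2 + 11*I*c - 28)/(c*(c + I))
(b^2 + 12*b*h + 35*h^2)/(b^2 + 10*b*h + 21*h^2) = (b + 5*h)/(b + 3*h)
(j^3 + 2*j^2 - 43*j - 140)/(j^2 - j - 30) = (j^2 - 3*j - 28)/(j - 6)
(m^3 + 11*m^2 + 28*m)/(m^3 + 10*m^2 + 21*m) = (m + 4)/(m + 3)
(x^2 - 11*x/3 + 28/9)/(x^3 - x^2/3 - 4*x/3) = (x - 7/3)/(x*(x + 1))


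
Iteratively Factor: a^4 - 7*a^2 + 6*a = (a - 2)*(a^3 + 2*a^2 - 3*a) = a*(a - 2)*(a^2 + 2*a - 3) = a*(a - 2)*(a - 1)*(a + 3)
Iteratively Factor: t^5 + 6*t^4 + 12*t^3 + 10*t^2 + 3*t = (t + 3)*(t^4 + 3*t^3 + 3*t^2 + t) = (t + 1)*(t + 3)*(t^3 + 2*t^2 + t) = (t + 1)^2*(t + 3)*(t^2 + t) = (t + 1)^3*(t + 3)*(t)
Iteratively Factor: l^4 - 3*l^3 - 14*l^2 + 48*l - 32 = (l - 2)*(l^3 - l^2 - 16*l + 16) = (l - 2)*(l - 1)*(l^2 - 16) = (l - 2)*(l - 1)*(l + 4)*(l - 4)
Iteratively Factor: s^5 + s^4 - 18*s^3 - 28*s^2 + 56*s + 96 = (s + 3)*(s^4 - 2*s^3 - 12*s^2 + 8*s + 32) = (s + 2)*(s + 3)*(s^3 - 4*s^2 - 4*s + 16) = (s + 2)^2*(s + 3)*(s^2 - 6*s + 8) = (s - 4)*(s + 2)^2*(s + 3)*(s - 2)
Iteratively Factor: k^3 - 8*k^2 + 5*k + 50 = (k + 2)*(k^2 - 10*k + 25) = (k - 5)*(k + 2)*(k - 5)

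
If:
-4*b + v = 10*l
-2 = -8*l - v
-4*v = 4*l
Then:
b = -11/14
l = 2/7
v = -2/7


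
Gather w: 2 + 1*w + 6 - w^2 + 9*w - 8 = -w^2 + 10*w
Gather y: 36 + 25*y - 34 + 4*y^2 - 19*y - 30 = 4*y^2 + 6*y - 28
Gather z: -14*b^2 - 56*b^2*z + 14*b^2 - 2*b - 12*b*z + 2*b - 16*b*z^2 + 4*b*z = -16*b*z^2 + z*(-56*b^2 - 8*b)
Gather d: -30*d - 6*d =-36*d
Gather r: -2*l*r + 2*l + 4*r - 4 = 2*l + r*(4 - 2*l) - 4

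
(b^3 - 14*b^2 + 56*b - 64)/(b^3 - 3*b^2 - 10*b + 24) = (b - 8)/(b + 3)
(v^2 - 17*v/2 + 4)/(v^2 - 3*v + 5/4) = 2*(v - 8)/(2*v - 5)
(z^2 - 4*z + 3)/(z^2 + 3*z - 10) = (z^2 - 4*z + 3)/(z^2 + 3*z - 10)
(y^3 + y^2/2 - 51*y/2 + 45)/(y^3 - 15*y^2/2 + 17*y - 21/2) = (2*y^2 + 7*y - 30)/(2*y^2 - 9*y + 7)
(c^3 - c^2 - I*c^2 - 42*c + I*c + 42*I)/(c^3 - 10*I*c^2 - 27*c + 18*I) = (c^2 - c - 42)/(c^2 - 9*I*c - 18)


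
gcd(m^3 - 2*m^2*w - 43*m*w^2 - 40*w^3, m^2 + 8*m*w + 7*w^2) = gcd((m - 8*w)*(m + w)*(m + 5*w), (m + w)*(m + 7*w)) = m + w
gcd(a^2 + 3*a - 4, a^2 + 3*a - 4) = a^2 + 3*a - 4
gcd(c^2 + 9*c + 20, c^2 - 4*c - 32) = c + 4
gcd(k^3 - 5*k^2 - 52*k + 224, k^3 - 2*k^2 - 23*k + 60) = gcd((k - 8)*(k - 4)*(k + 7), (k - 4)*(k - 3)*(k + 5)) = k - 4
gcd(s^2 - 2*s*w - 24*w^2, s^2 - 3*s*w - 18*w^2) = s - 6*w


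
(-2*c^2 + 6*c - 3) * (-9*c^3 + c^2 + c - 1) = 18*c^5 - 56*c^4 + 31*c^3 + 5*c^2 - 9*c + 3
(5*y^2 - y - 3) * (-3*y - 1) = -15*y^3 - 2*y^2 + 10*y + 3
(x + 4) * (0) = 0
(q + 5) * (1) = q + 5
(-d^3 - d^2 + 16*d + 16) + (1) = -d^3 - d^2 + 16*d + 17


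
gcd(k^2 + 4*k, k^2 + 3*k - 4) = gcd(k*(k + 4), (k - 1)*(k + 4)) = k + 4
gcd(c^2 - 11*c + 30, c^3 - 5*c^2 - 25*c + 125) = c - 5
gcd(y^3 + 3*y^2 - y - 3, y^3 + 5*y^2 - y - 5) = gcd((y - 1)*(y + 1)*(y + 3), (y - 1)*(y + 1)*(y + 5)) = y^2 - 1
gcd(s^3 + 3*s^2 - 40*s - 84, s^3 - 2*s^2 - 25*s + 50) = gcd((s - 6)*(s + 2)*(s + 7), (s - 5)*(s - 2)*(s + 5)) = 1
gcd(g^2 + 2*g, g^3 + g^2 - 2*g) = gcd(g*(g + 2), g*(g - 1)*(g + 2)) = g^2 + 2*g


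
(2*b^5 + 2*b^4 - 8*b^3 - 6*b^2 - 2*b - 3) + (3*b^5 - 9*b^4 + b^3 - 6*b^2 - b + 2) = 5*b^5 - 7*b^4 - 7*b^3 - 12*b^2 - 3*b - 1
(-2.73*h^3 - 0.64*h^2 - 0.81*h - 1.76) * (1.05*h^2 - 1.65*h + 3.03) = -2.8665*h^5 + 3.8325*h^4 - 8.0664*h^3 - 2.4507*h^2 + 0.4497*h - 5.3328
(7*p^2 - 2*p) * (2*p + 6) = 14*p^3 + 38*p^2 - 12*p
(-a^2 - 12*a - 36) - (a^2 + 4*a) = -2*a^2 - 16*a - 36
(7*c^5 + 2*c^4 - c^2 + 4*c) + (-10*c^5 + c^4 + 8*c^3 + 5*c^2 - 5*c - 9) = -3*c^5 + 3*c^4 + 8*c^3 + 4*c^2 - c - 9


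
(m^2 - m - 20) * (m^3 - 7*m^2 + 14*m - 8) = m^5 - 8*m^4 + m^3 + 118*m^2 - 272*m + 160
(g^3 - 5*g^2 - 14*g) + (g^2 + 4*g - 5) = g^3 - 4*g^2 - 10*g - 5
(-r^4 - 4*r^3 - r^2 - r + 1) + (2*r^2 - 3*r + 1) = -r^4 - 4*r^3 + r^2 - 4*r + 2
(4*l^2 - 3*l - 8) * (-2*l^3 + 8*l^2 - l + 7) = -8*l^5 + 38*l^4 - 12*l^3 - 33*l^2 - 13*l - 56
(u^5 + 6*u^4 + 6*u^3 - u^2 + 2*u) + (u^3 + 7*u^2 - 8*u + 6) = u^5 + 6*u^4 + 7*u^3 + 6*u^2 - 6*u + 6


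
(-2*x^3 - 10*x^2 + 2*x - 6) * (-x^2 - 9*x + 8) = 2*x^5 + 28*x^4 + 72*x^3 - 92*x^2 + 70*x - 48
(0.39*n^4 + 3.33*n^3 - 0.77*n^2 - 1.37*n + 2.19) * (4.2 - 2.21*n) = -0.8619*n^5 - 5.7213*n^4 + 15.6877*n^3 - 0.2063*n^2 - 10.5939*n + 9.198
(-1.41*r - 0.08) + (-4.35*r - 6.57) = -5.76*r - 6.65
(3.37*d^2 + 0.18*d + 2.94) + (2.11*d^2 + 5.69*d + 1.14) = 5.48*d^2 + 5.87*d + 4.08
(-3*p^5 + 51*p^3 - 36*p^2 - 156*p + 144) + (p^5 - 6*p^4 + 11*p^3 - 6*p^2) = -2*p^5 - 6*p^4 + 62*p^3 - 42*p^2 - 156*p + 144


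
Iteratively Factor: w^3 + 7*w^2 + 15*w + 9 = (w + 1)*(w^2 + 6*w + 9) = (w + 1)*(w + 3)*(w + 3)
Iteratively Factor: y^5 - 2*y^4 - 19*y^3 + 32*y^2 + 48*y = (y - 4)*(y^4 + 2*y^3 - 11*y^2 - 12*y) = (y - 4)*(y + 1)*(y^3 + y^2 - 12*y) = y*(y - 4)*(y + 1)*(y^2 + y - 12) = y*(y - 4)*(y + 1)*(y + 4)*(y - 3)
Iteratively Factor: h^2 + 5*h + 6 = (h + 3)*(h + 2)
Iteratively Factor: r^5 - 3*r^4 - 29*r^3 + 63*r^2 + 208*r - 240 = (r - 4)*(r^4 + r^3 - 25*r^2 - 37*r + 60) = (r - 4)*(r + 4)*(r^3 - 3*r^2 - 13*r + 15) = (r - 4)*(r - 1)*(r + 4)*(r^2 - 2*r - 15) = (r - 4)*(r - 1)*(r + 3)*(r + 4)*(r - 5)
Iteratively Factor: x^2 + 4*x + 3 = (x + 1)*(x + 3)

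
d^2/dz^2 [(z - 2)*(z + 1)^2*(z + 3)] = 12*z^2 + 18*z - 6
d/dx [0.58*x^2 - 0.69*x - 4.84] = 1.16*x - 0.69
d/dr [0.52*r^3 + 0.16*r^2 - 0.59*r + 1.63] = 1.56*r^2 + 0.32*r - 0.59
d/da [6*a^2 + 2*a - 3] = 12*a + 2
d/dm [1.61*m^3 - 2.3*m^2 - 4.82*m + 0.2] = 4.83*m^2 - 4.6*m - 4.82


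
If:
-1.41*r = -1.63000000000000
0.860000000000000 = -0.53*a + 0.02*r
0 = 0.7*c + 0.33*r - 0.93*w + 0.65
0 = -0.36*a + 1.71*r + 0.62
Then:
No Solution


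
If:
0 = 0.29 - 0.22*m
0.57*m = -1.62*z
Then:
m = 1.32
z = -0.46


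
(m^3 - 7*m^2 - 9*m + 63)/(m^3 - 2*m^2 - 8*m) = (-m^3 + 7*m^2 + 9*m - 63)/(m*(-m^2 + 2*m + 8))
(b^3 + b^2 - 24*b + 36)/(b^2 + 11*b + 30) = (b^2 - 5*b + 6)/(b + 5)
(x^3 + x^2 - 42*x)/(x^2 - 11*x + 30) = x*(x + 7)/(x - 5)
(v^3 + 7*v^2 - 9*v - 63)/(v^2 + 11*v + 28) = (v^2 - 9)/(v + 4)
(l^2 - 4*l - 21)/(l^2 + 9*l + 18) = (l - 7)/(l + 6)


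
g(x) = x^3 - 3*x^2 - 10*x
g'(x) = 3*x^2 - 6*x - 10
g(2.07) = -24.68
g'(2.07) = -9.57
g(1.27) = -15.49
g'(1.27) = -12.78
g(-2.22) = -3.53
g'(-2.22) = 18.11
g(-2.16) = -2.47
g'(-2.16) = 16.96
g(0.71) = -8.25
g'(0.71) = -12.75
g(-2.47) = -8.67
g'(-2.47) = 23.12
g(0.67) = -7.75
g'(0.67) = -12.67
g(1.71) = -20.87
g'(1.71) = -11.49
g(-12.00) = -2040.00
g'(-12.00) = 494.00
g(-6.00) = -264.00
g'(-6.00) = 134.00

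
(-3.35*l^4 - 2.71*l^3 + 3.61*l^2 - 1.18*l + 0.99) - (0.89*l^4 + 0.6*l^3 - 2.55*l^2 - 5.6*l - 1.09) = -4.24*l^4 - 3.31*l^3 + 6.16*l^2 + 4.42*l + 2.08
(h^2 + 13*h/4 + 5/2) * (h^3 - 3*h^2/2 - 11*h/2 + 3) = h^5 + 7*h^4/4 - 63*h^3/8 - 149*h^2/8 - 4*h + 15/2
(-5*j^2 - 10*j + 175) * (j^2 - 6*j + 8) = -5*j^4 + 20*j^3 + 195*j^2 - 1130*j + 1400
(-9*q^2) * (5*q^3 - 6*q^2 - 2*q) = -45*q^5 + 54*q^4 + 18*q^3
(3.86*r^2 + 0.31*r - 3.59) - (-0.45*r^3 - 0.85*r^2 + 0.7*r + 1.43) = 0.45*r^3 + 4.71*r^2 - 0.39*r - 5.02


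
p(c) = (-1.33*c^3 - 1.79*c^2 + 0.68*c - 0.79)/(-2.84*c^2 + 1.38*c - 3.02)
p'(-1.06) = 0.24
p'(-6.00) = 0.47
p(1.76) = 1.32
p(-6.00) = -1.92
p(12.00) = 6.45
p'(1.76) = 0.70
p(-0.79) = 0.30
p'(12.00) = 0.47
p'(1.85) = 0.69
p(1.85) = 1.38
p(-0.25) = 0.30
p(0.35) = 0.29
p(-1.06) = 0.25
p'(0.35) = 0.31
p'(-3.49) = 0.46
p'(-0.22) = -0.15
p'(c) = (5.68*c - 1.38)*(-1.33*c^3 - 1.79*c^2 + 0.68*c - 0.79)/(-2.84*c^2 + 1.38*c - 3.02)^2 + (-3.99*c^2 - 3.58*c + 0.68)/(-2.84*c^2 + 1.38*c - 3.02) = (3.7772*c^4 - 3.6708*c^3 + 11.5108*c^2 + 6.3244*c - 0.9634)/(8.0656*c^4 - 7.8384*c^3 + 19.058*c^2 - 8.3352*c + 9.1204)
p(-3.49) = -0.74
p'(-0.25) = -0.14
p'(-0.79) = 0.13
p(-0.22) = 0.29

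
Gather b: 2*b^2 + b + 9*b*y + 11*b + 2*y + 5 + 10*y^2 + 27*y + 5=2*b^2 + b*(9*y + 12) + 10*y^2 + 29*y + 10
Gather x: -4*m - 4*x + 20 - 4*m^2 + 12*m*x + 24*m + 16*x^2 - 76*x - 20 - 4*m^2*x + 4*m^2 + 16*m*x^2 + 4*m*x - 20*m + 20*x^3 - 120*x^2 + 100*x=20*x^3 + x^2*(16*m - 104) + x*(-4*m^2 + 16*m + 20)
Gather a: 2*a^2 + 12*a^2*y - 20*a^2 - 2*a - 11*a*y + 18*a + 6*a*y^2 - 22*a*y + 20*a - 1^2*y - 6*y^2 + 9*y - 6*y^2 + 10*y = a^2*(12*y - 18) + a*(6*y^2 - 33*y + 36) - 12*y^2 + 18*y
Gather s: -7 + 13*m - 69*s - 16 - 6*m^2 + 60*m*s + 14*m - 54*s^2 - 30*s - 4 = -6*m^2 + 27*m - 54*s^2 + s*(60*m - 99) - 27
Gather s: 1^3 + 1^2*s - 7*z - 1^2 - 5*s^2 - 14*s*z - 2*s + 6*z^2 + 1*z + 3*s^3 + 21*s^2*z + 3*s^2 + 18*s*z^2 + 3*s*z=3*s^3 + s^2*(21*z - 2) + s*(18*z^2 - 11*z - 1) + 6*z^2 - 6*z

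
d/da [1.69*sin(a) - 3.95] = 1.69*cos(a)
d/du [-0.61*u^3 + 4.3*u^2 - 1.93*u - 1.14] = -1.83*u^2 + 8.6*u - 1.93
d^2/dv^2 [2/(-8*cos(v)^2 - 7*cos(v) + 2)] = 2*(256*sin(v)^4 - 241*sin(v)^2 - 196*cos(v) + 42*cos(3*v) - 145)/(-8*sin(v)^2 + 7*cos(v) + 6)^3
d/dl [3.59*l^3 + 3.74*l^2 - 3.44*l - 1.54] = 10.77*l^2 + 7.48*l - 3.44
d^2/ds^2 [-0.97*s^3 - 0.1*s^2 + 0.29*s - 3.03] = -5.82*s - 0.2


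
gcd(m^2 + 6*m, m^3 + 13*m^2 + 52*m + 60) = m + 6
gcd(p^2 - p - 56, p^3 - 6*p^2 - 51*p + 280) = p^2 - p - 56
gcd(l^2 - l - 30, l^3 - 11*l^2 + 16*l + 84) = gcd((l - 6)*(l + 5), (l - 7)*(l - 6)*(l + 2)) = l - 6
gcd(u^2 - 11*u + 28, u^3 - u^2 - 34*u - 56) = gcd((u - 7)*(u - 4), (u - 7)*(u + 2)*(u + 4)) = u - 7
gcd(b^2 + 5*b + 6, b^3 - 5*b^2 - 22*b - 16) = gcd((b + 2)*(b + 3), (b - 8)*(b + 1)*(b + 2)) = b + 2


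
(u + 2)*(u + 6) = u^2 + 8*u + 12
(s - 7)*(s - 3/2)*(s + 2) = s^3 - 13*s^2/2 - 13*s/2 + 21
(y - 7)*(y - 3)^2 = y^3 - 13*y^2 + 51*y - 63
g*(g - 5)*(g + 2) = g^3 - 3*g^2 - 10*g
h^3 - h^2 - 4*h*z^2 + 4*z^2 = (h - 1)*(h - 2*z)*(h + 2*z)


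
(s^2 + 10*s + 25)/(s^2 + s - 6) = (s^2 + 10*s + 25)/(s^2 + s - 6)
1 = 1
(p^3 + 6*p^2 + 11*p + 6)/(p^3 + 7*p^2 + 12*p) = (p^2 + 3*p + 2)/(p*(p + 4))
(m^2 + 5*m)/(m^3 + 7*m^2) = (m + 5)/(m*(m + 7))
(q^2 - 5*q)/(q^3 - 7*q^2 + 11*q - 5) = q/(q^2 - 2*q + 1)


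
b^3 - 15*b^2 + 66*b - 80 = (b - 8)*(b - 5)*(b - 2)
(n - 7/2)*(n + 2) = n^2 - 3*n/2 - 7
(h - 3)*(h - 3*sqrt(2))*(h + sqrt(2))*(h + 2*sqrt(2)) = h^4 - 3*h^3 - 14*h^2 - 12*sqrt(2)*h + 42*h + 36*sqrt(2)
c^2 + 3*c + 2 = (c + 1)*(c + 2)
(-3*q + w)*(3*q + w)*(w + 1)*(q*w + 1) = -9*q^3*w^2 - 9*q^3*w - 9*q^2*w - 9*q^2 + q*w^4 + q*w^3 + w^3 + w^2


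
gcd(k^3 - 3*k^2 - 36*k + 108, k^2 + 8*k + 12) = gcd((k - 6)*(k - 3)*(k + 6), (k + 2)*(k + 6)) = k + 6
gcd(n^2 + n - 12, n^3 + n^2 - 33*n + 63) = n - 3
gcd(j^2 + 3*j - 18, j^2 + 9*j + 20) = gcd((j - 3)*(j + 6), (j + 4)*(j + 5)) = 1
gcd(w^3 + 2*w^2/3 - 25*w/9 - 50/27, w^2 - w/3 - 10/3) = w + 5/3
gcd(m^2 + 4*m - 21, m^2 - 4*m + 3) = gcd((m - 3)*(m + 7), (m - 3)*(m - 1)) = m - 3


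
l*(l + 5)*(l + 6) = l^3 + 11*l^2 + 30*l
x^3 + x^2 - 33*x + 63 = (x - 3)^2*(x + 7)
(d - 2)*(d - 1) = d^2 - 3*d + 2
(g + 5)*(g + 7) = g^2 + 12*g + 35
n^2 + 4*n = n*(n + 4)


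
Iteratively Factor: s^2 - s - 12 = (s - 4)*(s + 3)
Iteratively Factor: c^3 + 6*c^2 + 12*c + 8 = (c + 2)*(c^2 + 4*c + 4) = (c + 2)^2*(c + 2)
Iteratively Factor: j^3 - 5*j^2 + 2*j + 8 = (j - 4)*(j^2 - j - 2) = (j - 4)*(j - 2)*(j + 1)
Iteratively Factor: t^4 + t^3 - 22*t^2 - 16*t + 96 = (t - 4)*(t^3 + 5*t^2 - 2*t - 24) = (t - 4)*(t + 3)*(t^2 + 2*t - 8) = (t - 4)*(t - 2)*(t + 3)*(t + 4)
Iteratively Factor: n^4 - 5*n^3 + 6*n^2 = (n - 3)*(n^3 - 2*n^2) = n*(n - 3)*(n^2 - 2*n) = n^2*(n - 3)*(n - 2)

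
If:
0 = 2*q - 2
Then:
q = 1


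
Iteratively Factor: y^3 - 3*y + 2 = (y + 2)*(y^2 - 2*y + 1) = (y - 1)*(y + 2)*(y - 1)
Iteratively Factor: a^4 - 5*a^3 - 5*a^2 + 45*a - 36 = (a + 3)*(a^3 - 8*a^2 + 19*a - 12) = (a - 3)*(a + 3)*(a^2 - 5*a + 4) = (a - 3)*(a - 1)*(a + 3)*(a - 4)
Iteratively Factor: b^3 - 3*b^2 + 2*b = (b - 2)*(b^2 - b) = b*(b - 2)*(b - 1)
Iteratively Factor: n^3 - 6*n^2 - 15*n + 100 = (n - 5)*(n^2 - n - 20) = (n - 5)*(n + 4)*(n - 5)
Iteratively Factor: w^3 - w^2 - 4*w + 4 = (w - 2)*(w^2 + w - 2) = (w - 2)*(w - 1)*(w + 2)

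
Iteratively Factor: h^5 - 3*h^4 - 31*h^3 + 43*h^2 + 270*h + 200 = (h + 2)*(h^4 - 5*h^3 - 21*h^2 + 85*h + 100) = (h - 5)*(h + 2)*(h^3 - 21*h - 20) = (h - 5)^2*(h + 2)*(h^2 + 5*h + 4) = (h - 5)^2*(h + 1)*(h + 2)*(h + 4)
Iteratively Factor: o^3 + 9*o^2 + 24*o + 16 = (o + 4)*(o^2 + 5*o + 4) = (o + 4)^2*(o + 1)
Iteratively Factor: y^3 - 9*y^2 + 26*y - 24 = (y - 3)*(y^2 - 6*y + 8) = (y - 3)*(y - 2)*(y - 4)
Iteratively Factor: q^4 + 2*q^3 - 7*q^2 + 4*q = (q - 1)*(q^3 + 3*q^2 - 4*q) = (q - 1)^2*(q^2 + 4*q) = q*(q - 1)^2*(q + 4)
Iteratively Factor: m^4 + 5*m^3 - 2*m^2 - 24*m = (m + 4)*(m^3 + m^2 - 6*m) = m*(m + 4)*(m^2 + m - 6) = m*(m + 3)*(m + 4)*(m - 2)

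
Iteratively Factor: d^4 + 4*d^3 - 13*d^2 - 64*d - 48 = (d + 3)*(d^3 + d^2 - 16*d - 16) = (d - 4)*(d + 3)*(d^2 + 5*d + 4) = (d - 4)*(d + 1)*(d + 3)*(d + 4)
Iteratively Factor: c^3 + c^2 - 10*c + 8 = (c - 1)*(c^2 + 2*c - 8) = (c - 2)*(c - 1)*(c + 4)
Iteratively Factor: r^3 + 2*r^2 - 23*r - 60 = (r + 3)*(r^2 - r - 20) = (r + 3)*(r + 4)*(r - 5)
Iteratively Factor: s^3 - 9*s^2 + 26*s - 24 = (s - 4)*(s^2 - 5*s + 6) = (s - 4)*(s - 3)*(s - 2)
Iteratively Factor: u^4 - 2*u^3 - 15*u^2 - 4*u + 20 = (u + 2)*(u^3 - 4*u^2 - 7*u + 10) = (u + 2)^2*(u^2 - 6*u + 5) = (u - 1)*(u + 2)^2*(u - 5)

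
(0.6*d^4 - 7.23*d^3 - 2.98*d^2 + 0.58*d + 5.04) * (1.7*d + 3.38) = 1.02*d^5 - 10.263*d^4 - 29.5034*d^3 - 9.0864*d^2 + 10.5284*d + 17.0352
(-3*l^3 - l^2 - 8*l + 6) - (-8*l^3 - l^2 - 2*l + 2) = 5*l^3 - 6*l + 4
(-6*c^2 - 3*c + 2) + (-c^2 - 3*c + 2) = -7*c^2 - 6*c + 4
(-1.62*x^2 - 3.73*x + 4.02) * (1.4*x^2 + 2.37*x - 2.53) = -2.268*x^4 - 9.0614*x^3 + 0.8865*x^2 + 18.9643*x - 10.1706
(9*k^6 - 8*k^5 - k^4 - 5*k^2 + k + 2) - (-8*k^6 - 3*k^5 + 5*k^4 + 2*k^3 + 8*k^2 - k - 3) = 17*k^6 - 5*k^5 - 6*k^4 - 2*k^3 - 13*k^2 + 2*k + 5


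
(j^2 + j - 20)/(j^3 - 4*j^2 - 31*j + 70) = (j - 4)/(j^2 - 9*j + 14)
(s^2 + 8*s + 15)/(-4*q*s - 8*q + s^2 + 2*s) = (-s^2 - 8*s - 15)/(4*q*s + 8*q - s^2 - 2*s)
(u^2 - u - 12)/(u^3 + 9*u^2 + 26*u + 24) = (u - 4)/(u^2 + 6*u + 8)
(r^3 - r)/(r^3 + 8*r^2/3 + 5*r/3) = 3*(r - 1)/(3*r + 5)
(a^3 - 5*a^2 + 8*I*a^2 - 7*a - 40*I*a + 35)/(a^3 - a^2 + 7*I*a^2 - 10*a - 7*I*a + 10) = (a^3 + a^2*(-5 + 8*I) - a*(7 + 40*I) + 35)/(a^3 + a^2*(-1 + 7*I) - a*(10 + 7*I) + 10)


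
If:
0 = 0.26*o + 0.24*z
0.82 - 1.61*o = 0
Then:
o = 0.51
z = -0.55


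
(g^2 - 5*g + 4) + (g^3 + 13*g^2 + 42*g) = g^3 + 14*g^2 + 37*g + 4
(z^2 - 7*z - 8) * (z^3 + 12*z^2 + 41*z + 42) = z^5 + 5*z^4 - 51*z^3 - 341*z^2 - 622*z - 336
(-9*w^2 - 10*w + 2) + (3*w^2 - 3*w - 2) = -6*w^2 - 13*w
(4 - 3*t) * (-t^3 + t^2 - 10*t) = 3*t^4 - 7*t^3 + 34*t^2 - 40*t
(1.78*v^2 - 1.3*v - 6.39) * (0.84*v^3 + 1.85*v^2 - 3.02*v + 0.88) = 1.4952*v^5 + 2.201*v^4 - 13.1482*v^3 - 6.3291*v^2 + 18.1538*v - 5.6232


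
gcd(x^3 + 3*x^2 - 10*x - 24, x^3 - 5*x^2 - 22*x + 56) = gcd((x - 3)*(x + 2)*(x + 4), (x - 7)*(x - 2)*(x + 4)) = x + 4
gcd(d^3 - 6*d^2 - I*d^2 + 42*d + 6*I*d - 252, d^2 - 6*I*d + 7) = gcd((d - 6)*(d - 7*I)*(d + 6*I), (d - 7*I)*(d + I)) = d - 7*I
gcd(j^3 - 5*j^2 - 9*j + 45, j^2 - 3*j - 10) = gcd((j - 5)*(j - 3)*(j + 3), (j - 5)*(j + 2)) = j - 5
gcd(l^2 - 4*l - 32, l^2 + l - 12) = l + 4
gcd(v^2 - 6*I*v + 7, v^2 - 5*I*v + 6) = v + I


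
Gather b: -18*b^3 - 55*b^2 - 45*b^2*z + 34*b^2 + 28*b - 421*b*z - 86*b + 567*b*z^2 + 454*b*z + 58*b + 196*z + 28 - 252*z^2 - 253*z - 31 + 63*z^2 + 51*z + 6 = -18*b^3 + b^2*(-45*z - 21) + b*(567*z^2 + 33*z) - 189*z^2 - 6*z + 3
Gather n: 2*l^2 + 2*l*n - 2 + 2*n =2*l^2 + n*(2*l + 2) - 2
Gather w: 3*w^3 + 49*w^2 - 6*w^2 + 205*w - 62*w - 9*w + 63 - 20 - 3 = 3*w^3 + 43*w^2 + 134*w + 40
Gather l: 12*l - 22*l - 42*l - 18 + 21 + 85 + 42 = 130 - 52*l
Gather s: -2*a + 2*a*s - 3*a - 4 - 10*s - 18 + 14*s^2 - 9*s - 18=-5*a + 14*s^2 + s*(2*a - 19) - 40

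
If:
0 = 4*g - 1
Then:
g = 1/4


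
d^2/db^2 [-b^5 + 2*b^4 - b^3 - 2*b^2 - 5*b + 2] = -20*b^3 + 24*b^2 - 6*b - 4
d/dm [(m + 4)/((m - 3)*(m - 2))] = (-m^2 - 8*m + 26)/(m^4 - 10*m^3 + 37*m^2 - 60*m + 36)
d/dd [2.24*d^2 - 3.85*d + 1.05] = 4.48*d - 3.85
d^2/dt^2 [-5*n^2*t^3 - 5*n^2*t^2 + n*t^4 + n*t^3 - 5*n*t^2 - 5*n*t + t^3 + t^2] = -30*n^2*t - 10*n^2 + 12*n*t^2 + 6*n*t - 10*n + 6*t + 2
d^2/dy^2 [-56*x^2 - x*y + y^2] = 2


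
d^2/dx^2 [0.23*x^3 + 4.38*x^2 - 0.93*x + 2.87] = 1.38*x + 8.76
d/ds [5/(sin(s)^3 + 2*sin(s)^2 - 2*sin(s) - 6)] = 5*(-3*sin(s)^2 - 4*sin(s) + 2)*cos(s)/(sin(s)^3 + 2*sin(s)^2 - 2*sin(s) - 6)^2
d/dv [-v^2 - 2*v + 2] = -2*v - 2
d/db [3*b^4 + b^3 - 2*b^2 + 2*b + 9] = 12*b^3 + 3*b^2 - 4*b + 2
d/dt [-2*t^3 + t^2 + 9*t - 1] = -6*t^2 + 2*t + 9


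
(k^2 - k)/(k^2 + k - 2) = k/(k + 2)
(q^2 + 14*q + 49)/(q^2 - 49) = (q + 7)/(q - 7)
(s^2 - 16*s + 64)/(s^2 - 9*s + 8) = (s - 8)/(s - 1)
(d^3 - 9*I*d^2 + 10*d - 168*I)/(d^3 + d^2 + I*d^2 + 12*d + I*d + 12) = (d^2 - 13*I*d - 42)/(d^2 + d*(1 - 3*I) - 3*I)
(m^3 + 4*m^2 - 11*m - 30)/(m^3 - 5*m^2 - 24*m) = (-m^3 - 4*m^2 + 11*m + 30)/(m*(-m^2 + 5*m + 24))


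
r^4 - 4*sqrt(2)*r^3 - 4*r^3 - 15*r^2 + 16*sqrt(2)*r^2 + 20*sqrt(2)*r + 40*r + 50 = (r - 5)*(r + 1)*(r - 5*sqrt(2))*(r + sqrt(2))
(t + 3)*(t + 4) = t^2 + 7*t + 12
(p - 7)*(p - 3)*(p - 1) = p^3 - 11*p^2 + 31*p - 21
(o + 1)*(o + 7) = o^2 + 8*o + 7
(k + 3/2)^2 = k^2 + 3*k + 9/4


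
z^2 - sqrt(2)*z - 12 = (z - 3*sqrt(2))*(z + 2*sqrt(2))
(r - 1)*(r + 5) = r^2 + 4*r - 5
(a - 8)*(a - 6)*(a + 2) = a^3 - 12*a^2 + 20*a + 96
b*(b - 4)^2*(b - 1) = b^4 - 9*b^3 + 24*b^2 - 16*b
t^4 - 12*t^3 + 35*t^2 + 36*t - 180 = (t - 6)*(t - 5)*(t - 3)*(t + 2)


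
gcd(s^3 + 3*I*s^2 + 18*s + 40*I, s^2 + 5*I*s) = s + 5*I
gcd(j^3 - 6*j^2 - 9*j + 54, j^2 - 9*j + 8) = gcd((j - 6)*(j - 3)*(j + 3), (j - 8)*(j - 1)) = 1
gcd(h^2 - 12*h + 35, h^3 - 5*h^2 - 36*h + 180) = h - 5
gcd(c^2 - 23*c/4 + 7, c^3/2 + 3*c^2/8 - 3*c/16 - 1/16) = 1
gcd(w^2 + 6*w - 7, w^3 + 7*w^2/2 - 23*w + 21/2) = w + 7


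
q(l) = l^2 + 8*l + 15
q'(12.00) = 32.00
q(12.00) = 255.00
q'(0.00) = 8.00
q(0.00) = 15.00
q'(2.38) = 12.76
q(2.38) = 39.70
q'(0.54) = 9.08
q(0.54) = 19.61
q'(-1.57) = 4.86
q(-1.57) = 4.90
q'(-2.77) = 2.46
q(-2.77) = 0.51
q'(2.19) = 12.38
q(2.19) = 37.32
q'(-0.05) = 7.90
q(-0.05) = 14.60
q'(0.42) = 8.84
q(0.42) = 18.54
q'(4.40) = 16.80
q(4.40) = 69.56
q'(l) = 2*l + 8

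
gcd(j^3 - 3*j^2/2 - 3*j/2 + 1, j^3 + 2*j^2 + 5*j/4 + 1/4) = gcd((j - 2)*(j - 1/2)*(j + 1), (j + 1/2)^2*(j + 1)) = j + 1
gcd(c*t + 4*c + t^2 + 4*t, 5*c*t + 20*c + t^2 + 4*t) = t + 4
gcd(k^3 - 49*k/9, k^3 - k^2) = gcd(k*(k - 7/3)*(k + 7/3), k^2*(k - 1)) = k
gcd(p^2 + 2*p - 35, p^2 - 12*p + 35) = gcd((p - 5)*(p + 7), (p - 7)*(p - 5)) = p - 5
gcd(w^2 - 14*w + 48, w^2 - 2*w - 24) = w - 6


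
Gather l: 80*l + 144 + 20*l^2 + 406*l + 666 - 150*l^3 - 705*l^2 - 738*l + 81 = -150*l^3 - 685*l^2 - 252*l + 891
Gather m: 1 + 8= 9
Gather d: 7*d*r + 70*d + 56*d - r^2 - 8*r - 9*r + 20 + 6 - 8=d*(7*r + 126) - r^2 - 17*r + 18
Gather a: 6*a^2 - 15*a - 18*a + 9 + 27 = 6*a^2 - 33*a + 36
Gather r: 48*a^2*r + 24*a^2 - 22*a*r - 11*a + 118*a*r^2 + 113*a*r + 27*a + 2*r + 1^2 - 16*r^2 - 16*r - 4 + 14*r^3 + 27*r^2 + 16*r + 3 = 24*a^2 + 16*a + 14*r^3 + r^2*(118*a + 11) + r*(48*a^2 + 91*a + 2)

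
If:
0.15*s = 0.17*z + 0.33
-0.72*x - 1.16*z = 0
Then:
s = 1.13333333333333*z + 2.2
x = -1.61111111111111*z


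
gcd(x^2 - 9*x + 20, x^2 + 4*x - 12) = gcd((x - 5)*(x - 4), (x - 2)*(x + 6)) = 1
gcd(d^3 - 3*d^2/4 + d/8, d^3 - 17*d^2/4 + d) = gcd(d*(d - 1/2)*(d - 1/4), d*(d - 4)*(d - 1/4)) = d^2 - d/4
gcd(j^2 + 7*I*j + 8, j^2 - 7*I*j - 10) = 1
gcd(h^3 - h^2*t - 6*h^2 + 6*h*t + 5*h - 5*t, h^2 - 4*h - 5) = h - 5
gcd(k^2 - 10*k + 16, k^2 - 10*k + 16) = k^2 - 10*k + 16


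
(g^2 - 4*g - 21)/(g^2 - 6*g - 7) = (g + 3)/(g + 1)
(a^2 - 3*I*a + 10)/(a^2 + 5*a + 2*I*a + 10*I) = (a - 5*I)/(a + 5)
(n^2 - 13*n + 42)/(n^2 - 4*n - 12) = (n - 7)/(n + 2)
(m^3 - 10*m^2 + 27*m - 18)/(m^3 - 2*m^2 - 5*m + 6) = (m - 6)/(m + 2)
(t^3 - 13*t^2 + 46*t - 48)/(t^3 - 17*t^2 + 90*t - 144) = (t - 2)/(t - 6)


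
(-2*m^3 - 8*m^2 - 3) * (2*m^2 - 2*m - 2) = -4*m^5 - 12*m^4 + 20*m^3 + 10*m^2 + 6*m + 6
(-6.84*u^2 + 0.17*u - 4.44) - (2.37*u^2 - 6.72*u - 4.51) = -9.21*u^2 + 6.89*u + 0.0699999999999994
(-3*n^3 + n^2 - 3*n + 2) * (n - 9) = -3*n^4 + 28*n^3 - 12*n^2 + 29*n - 18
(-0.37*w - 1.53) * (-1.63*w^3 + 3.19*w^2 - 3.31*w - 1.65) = 0.6031*w^4 + 1.3136*w^3 - 3.656*w^2 + 5.6748*w + 2.5245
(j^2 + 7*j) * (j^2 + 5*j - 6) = j^4 + 12*j^3 + 29*j^2 - 42*j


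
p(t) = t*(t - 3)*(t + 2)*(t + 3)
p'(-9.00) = -2286.00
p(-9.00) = 4536.00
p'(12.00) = 7542.00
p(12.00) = 22680.00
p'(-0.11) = -15.95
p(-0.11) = 1.87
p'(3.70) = 200.15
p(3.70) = 98.91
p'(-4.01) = -107.26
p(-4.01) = 57.07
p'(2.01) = 2.54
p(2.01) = -39.98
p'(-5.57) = -422.83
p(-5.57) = 437.96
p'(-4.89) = -254.23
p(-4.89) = 210.74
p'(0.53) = -25.26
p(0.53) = -11.69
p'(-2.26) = 7.15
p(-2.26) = -2.29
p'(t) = t*(t - 3)*(t + 2) + t*(t - 3)*(t + 3) + t*(t + 2)*(t + 3) + (t - 3)*(t + 2)*(t + 3)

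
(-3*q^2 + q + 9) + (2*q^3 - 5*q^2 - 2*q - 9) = 2*q^3 - 8*q^2 - q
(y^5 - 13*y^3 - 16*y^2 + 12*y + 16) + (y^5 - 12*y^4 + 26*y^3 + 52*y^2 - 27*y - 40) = 2*y^5 - 12*y^4 + 13*y^3 + 36*y^2 - 15*y - 24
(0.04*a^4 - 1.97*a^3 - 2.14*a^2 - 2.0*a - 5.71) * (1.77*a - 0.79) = 0.0708*a^5 - 3.5185*a^4 - 2.2315*a^3 - 1.8494*a^2 - 8.5267*a + 4.5109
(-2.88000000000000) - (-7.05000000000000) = 4.17000000000000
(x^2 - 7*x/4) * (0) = 0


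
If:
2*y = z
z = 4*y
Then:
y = 0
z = 0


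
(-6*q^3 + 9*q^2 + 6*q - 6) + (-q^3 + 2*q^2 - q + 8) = -7*q^3 + 11*q^2 + 5*q + 2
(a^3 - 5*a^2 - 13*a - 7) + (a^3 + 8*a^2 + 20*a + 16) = 2*a^3 + 3*a^2 + 7*a + 9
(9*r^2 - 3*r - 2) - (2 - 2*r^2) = 11*r^2 - 3*r - 4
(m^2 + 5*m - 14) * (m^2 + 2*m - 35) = m^4 + 7*m^3 - 39*m^2 - 203*m + 490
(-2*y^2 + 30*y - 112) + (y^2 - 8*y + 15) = -y^2 + 22*y - 97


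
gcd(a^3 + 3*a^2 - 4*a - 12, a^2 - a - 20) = 1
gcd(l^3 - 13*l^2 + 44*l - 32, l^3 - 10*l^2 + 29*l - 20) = l^2 - 5*l + 4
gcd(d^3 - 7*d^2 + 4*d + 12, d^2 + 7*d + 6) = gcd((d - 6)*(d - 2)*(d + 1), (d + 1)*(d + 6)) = d + 1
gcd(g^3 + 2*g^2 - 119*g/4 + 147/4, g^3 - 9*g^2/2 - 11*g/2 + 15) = g - 3/2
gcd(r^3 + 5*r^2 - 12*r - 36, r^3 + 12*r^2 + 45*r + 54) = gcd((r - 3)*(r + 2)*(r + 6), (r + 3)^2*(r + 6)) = r + 6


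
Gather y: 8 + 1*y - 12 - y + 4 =0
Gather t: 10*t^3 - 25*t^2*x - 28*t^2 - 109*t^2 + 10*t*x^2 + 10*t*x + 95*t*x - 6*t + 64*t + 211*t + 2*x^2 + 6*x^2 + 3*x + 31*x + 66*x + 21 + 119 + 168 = 10*t^3 + t^2*(-25*x - 137) + t*(10*x^2 + 105*x + 269) + 8*x^2 + 100*x + 308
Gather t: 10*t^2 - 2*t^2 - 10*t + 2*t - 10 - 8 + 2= 8*t^2 - 8*t - 16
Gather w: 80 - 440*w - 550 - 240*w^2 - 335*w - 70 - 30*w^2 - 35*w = -270*w^2 - 810*w - 540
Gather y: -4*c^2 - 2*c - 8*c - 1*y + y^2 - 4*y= -4*c^2 - 10*c + y^2 - 5*y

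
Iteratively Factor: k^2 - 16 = (k + 4)*(k - 4)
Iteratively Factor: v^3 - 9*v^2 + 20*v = (v - 5)*(v^2 - 4*v) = v*(v - 5)*(v - 4)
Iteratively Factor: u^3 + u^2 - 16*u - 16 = (u + 4)*(u^2 - 3*u - 4) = (u - 4)*(u + 4)*(u + 1)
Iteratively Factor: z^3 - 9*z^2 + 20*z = (z)*(z^2 - 9*z + 20) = z*(z - 4)*(z - 5)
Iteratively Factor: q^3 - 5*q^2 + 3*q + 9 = (q + 1)*(q^2 - 6*q + 9) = (q - 3)*(q + 1)*(q - 3)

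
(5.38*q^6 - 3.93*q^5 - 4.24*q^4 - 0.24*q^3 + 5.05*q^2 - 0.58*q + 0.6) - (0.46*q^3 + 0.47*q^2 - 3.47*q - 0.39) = 5.38*q^6 - 3.93*q^5 - 4.24*q^4 - 0.7*q^3 + 4.58*q^2 + 2.89*q + 0.99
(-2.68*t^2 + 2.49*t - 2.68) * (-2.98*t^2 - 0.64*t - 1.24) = 7.9864*t^4 - 5.705*t^3 + 9.716*t^2 - 1.3724*t + 3.3232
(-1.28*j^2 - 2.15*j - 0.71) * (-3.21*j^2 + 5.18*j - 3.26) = 4.1088*j^4 + 0.2711*j^3 - 4.6851*j^2 + 3.3312*j + 2.3146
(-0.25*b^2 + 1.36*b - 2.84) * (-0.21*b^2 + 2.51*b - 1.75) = 0.0525*b^4 - 0.9131*b^3 + 4.4475*b^2 - 9.5084*b + 4.97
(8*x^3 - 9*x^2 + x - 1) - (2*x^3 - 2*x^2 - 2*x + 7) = 6*x^3 - 7*x^2 + 3*x - 8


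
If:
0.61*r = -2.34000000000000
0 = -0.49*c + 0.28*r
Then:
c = -2.19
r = -3.84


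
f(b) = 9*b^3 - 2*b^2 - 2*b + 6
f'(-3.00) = 253.00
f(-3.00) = -249.00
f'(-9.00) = 2221.00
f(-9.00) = -6699.00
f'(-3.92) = 428.57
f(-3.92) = -559.02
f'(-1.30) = 48.83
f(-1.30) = -14.55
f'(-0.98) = 27.85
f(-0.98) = -2.43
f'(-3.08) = 266.45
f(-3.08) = -269.78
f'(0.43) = 1.27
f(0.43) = 5.49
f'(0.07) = -2.15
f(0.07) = 5.85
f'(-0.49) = 6.44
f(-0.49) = 5.44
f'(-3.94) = 432.90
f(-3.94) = -567.63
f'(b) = 27*b^2 - 4*b - 2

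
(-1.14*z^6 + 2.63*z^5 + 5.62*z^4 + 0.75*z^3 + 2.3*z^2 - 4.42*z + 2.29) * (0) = 0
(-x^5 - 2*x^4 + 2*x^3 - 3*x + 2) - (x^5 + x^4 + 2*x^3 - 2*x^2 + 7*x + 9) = -2*x^5 - 3*x^4 + 2*x^2 - 10*x - 7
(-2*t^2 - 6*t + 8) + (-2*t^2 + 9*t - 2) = -4*t^2 + 3*t + 6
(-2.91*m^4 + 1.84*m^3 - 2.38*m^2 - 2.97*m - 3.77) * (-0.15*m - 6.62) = 0.4365*m^5 + 18.9882*m^4 - 11.8238*m^3 + 16.2011*m^2 + 20.2269*m + 24.9574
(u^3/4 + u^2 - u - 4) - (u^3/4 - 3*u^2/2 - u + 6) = 5*u^2/2 - 10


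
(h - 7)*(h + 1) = h^2 - 6*h - 7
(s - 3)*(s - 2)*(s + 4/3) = s^3 - 11*s^2/3 - 2*s/3 + 8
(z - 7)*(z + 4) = z^2 - 3*z - 28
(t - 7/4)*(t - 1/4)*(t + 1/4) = t^3 - 7*t^2/4 - t/16 + 7/64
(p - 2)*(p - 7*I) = p^2 - 2*p - 7*I*p + 14*I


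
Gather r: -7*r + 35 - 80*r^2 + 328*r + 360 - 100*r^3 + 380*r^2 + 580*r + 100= -100*r^3 + 300*r^2 + 901*r + 495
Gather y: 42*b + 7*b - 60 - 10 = 49*b - 70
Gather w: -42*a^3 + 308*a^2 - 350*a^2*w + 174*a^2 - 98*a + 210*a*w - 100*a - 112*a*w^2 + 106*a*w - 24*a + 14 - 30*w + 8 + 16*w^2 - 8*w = -42*a^3 + 482*a^2 - 222*a + w^2*(16 - 112*a) + w*(-350*a^2 + 316*a - 38) + 22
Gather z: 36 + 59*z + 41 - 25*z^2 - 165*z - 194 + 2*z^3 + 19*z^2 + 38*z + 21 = 2*z^3 - 6*z^2 - 68*z - 96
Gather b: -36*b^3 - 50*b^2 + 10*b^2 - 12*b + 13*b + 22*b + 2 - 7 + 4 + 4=-36*b^3 - 40*b^2 + 23*b + 3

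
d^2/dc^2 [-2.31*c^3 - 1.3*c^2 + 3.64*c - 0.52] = -13.86*c - 2.6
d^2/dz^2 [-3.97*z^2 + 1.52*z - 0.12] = -7.94000000000000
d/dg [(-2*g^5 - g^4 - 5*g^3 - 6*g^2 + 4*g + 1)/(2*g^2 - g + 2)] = (-12*g^6 + 4*g^5 - 27*g^4 + 2*g^3 - 32*g^2 - 28*g + 9)/(4*g^4 - 4*g^3 + 9*g^2 - 4*g + 4)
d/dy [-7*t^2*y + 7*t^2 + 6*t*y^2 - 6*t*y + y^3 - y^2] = -7*t^2 + 12*t*y - 6*t + 3*y^2 - 2*y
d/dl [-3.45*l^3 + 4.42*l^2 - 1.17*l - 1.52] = -10.35*l^2 + 8.84*l - 1.17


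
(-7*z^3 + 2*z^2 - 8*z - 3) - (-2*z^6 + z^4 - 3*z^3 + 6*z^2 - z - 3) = 2*z^6 - z^4 - 4*z^3 - 4*z^2 - 7*z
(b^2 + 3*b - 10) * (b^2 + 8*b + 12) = b^4 + 11*b^3 + 26*b^2 - 44*b - 120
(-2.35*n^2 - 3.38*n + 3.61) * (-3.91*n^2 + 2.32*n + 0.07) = 9.1885*n^4 + 7.7638*n^3 - 22.1212*n^2 + 8.1386*n + 0.2527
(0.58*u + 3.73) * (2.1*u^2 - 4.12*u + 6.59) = 1.218*u^3 + 5.4434*u^2 - 11.5454*u + 24.5807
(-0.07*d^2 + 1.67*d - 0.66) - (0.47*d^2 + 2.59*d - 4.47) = -0.54*d^2 - 0.92*d + 3.81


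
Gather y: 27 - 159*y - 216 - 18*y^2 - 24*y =-18*y^2 - 183*y - 189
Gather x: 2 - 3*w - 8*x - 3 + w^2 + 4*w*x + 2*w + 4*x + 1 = w^2 - w + x*(4*w - 4)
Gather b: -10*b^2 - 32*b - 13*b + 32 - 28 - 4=-10*b^2 - 45*b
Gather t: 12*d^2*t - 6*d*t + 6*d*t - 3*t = t*(12*d^2 - 3)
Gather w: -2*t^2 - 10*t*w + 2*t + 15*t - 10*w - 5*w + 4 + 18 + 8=-2*t^2 + 17*t + w*(-10*t - 15) + 30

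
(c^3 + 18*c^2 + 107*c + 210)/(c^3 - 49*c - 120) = (c^2 + 13*c + 42)/(c^2 - 5*c - 24)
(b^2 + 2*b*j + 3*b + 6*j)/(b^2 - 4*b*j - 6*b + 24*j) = (b^2 + 2*b*j + 3*b + 6*j)/(b^2 - 4*b*j - 6*b + 24*j)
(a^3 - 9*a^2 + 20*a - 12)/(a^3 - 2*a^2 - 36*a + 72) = (a - 1)/(a + 6)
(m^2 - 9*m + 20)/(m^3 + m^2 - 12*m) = (m^2 - 9*m + 20)/(m*(m^2 + m - 12))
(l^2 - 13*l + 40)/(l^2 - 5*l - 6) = (-l^2 + 13*l - 40)/(-l^2 + 5*l + 6)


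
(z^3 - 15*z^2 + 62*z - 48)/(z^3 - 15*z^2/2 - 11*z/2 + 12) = 2*(z - 6)/(2*z + 3)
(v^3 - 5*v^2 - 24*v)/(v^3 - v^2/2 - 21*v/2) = 2*(v - 8)/(2*v - 7)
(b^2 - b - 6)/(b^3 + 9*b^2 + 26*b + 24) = (b - 3)/(b^2 + 7*b + 12)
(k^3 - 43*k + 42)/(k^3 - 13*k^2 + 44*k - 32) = (k^2 + k - 42)/(k^2 - 12*k + 32)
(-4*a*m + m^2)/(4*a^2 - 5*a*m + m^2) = -m/(a - m)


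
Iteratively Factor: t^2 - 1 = (t + 1)*(t - 1)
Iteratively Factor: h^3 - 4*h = (h - 2)*(h^2 + 2*h) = (h - 2)*(h + 2)*(h)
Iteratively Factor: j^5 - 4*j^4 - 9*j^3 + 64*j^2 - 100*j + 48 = (j - 1)*(j^4 - 3*j^3 - 12*j^2 + 52*j - 48) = (j - 2)*(j - 1)*(j^3 - j^2 - 14*j + 24) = (j - 2)*(j - 1)*(j + 4)*(j^2 - 5*j + 6) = (j - 2)^2*(j - 1)*(j + 4)*(j - 3)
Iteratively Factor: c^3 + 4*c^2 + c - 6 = (c - 1)*(c^2 + 5*c + 6) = (c - 1)*(c + 2)*(c + 3)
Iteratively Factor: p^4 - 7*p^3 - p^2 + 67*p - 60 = (p - 1)*(p^3 - 6*p^2 - 7*p + 60) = (p - 4)*(p - 1)*(p^2 - 2*p - 15) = (p - 4)*(p - 1)*(p + 3)*(p - 5)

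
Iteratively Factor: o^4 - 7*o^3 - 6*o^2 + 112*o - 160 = (o - 5)*(o^3 - 2*o^2 - 16*o + 32) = (o - 5)*(o - 4)*(o^2 + 2*o - 8) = (o - 5)*(o - 4)*(o - 2)*(o + 4)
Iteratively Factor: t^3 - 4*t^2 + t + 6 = (t - 2)*(t^2 - 2*t - 3) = (t - 2)*(t + 1)*(t - 3)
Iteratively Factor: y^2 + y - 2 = (y + 2)*(y - 1)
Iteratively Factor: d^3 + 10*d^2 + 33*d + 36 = (d + 4)*(d^2 + 6*d + 9) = (d + 3)*(d + 4)*(d + 3)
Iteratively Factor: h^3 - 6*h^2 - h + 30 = (h + 2)*(h^2 - 8*h + 15) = (h - 3)*(h + 2)*(h - 5)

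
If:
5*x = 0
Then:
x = 0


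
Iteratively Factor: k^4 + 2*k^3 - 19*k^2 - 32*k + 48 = (k + 3)*(k^3 - k^2 - 16*k + 16) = (k - 1)*(k + 3)*(k^2 - 16) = (k - 1)*(k + 3)*(k + 4)*(k - 4)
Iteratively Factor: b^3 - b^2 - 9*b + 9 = (b - 1)*(b^2 - 9) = (b - 3)*(b - 1)*(b + 3)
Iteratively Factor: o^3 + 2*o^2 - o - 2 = (o + 1)*(o^2 + o - 2) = (o + 1)*(o + 2)*(o - 1)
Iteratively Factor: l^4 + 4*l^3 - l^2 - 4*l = (l + 1)*(l^3 + 3*l^2 - 4*l) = (l - 1)*(l + 1)*(l^2 + 4*l) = (l - 1)*(l + 1)*(l + 4)*(l)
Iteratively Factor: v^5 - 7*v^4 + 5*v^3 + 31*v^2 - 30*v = (v - 3)*(v^4 - 4*v^3 - 7*v^2 + 10*v) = (v - 3)*(v + 2)*(v^3 - 6*v^2 + 5*v) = v*(v - 3)*(v + 2)*(v^2 - 6*v + 5) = v*(v - 5)*(v - 3)*(v + 2)*(v - 1)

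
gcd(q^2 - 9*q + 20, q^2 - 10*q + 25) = q - 5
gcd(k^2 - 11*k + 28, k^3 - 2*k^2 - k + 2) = 1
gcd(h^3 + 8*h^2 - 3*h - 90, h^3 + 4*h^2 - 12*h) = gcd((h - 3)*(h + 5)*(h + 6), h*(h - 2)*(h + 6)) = h + 6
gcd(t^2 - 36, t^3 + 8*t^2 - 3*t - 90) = t + 6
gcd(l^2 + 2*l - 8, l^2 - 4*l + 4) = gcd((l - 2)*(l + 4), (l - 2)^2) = l - 2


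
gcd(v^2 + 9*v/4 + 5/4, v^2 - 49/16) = 1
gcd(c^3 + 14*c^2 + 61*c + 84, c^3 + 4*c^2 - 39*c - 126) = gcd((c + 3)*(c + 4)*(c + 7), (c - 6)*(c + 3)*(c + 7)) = c^2 + 10*c + 21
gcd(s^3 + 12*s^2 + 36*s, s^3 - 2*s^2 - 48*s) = s^2 + 6*s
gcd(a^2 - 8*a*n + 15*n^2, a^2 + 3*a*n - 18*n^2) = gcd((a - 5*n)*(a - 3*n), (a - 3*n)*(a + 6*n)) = a - 3*n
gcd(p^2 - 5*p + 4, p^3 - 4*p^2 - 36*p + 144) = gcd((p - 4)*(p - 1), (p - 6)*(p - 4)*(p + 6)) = p - 4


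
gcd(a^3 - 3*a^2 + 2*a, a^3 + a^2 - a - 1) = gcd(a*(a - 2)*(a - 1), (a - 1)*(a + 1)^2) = a - 1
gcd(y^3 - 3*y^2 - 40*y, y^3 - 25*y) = y^2 + 5*y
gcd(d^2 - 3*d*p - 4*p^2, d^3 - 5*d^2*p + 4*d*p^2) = -d + 4*p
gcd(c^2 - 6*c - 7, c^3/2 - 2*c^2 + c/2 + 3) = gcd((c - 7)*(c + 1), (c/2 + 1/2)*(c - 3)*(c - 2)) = c + 1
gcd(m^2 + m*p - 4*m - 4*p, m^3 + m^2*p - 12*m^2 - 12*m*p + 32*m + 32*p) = m^2 + m*p - 4*m - 4*p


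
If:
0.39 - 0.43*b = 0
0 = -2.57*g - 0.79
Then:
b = 0.91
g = -0.31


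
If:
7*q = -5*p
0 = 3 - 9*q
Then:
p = -7/15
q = 1/3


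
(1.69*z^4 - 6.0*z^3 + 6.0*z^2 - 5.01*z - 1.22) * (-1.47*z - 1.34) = -2.4843*z^5 + 6.5554*z^4 - 0.779999999999999*z^3 - 0.675300000000002*z^2 + 8.5068*z + 1.6348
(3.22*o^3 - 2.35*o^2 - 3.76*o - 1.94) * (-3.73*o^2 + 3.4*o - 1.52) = -12.0106*o^5 + 19.7135*o^4 + 1.1404*o^3 - 1.9758*o^2 - 0.880800000000001*o + 2.9488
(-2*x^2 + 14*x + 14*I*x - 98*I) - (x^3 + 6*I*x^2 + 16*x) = -x^3 - 2*x^2 - 6*I*x^2 - 2*x + 14*I*x - 98*I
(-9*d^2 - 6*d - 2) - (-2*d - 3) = -9*d^2 - 4*d + 1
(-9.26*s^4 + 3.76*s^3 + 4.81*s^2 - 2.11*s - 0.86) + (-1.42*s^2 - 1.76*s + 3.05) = -9.26*s^4 + 3.76*s^3 + 3.39*s^2 - 3.87*s + 2.19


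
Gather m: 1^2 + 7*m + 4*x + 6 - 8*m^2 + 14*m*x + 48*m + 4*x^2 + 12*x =-8*m^2 + m*(14*x + 55) + 4*x^2 + 16*x + 7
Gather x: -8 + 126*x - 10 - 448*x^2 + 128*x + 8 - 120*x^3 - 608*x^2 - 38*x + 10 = -120*x^3 - 1056*x^2 + 216*x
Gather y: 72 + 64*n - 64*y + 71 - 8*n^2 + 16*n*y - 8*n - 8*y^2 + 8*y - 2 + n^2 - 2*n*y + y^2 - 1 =-7*n^2 + 56*n - 7*y^2 + y*(14*n - 56) + 140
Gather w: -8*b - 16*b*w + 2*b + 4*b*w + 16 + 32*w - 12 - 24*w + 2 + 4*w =-6*b + w*(12 - 12*b) + 6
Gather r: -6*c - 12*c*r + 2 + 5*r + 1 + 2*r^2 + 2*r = -6*c + 2*r^2 + r*(7 - 12*c) + 3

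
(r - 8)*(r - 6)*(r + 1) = r^3 - 13*r^2 + 34*r + 48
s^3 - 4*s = s*(s - 2)*(s + 2)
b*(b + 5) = b^2 + 5*b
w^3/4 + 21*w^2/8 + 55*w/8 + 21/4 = (w/4 + 1/2)*(w + 3/2)*(w + 7)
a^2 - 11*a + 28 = (a - 7)*(a - 4)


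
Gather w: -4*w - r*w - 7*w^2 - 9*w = -7*w^2 + w*(-r - 13)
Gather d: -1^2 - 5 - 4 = -10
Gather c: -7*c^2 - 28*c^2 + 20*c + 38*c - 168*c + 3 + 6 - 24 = -35*c^2 - 110*c - 15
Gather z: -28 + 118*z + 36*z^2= 36*z^2 + 118*z - 28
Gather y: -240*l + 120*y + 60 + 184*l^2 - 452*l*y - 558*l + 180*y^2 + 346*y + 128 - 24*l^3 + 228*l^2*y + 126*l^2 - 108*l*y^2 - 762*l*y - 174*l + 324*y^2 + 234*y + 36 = -24*l^3 + 310*l^2 - 972*l + y^2*(504 - 108*l) + y*(228*l^2 - 1214*l + 700) + 224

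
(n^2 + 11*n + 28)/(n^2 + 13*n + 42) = (n + 4)/(n + 6)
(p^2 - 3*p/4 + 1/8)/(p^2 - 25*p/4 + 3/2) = (p - 1/2)/(p - 6)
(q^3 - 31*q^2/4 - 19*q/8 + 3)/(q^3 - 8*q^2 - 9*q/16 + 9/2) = 2*(2*q - 1)/(4*q - 3)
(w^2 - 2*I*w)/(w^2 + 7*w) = (w - 2*I)/(w + 7)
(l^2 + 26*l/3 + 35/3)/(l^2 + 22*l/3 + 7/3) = (3*l + 5)/(3*l + 1)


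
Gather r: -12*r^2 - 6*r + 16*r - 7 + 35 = -12*r^2 + 10*r + 28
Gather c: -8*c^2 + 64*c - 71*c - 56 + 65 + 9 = -8*c^2 - 7*c + 18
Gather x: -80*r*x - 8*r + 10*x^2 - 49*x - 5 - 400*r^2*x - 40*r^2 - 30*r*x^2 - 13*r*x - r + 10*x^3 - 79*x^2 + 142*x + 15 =-40*r^2 - 9*r + 10*x^3 + x^2*(-30*r - 69) + x*(-400*r^2 - 93*r + 93) + 10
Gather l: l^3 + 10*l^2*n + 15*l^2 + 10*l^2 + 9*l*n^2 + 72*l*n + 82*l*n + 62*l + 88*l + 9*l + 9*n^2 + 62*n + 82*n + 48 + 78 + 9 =l^3 + l^2*(10*n + 25) + l*(9*n^2 + 154*n + 159) + 9*n^2 + 144*n + 135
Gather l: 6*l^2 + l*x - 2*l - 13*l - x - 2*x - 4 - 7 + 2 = 6*l^2 + l*(x - 15) - 3*x - 9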